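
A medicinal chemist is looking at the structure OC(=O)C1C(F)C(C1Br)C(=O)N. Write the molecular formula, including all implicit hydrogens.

Walk through each heavy atom and fill implicit hydrogens from standard valence (C 4, N 3, O 2, S 2, halogen 1):
  atom 1: O, bond orders sum to 1 (valence 2) → 1 H
  atom 2: C, bond orders sum to 4 (valence 4) → 0 H
  atom 3: O, bond orders sum to 2 (valence 2) → 0 H
  atom 4: C, bond orders sum to 3 (valence 4) → 1 H
  atom 5: C, bond orders sum to 3 (valence 4) → 1 H
  atom 6: F (halogen, monovalent) → 0 H
  atom 7: C, bond orders sum to 3 (valence 4) → 1 H
  atom 8: C, bond orders sum to 3 (valence 4) → 1 H
  atom 9: Br (halogen, monovalent) → 0 H
  atom 10: C, bond orders sum to 4 (valence 4) → 0 H
  atom 11: O, bond orders sum to 2 (valence 2) → 0 H
  atom 12: N, bond orders sum to 1 (valence 3) → 2 H
Totals → C:6, H:7, Br:1, F:1, N:1, O:3.
In Hill order: C6H7BrFNO3.

C6H7BrFNO3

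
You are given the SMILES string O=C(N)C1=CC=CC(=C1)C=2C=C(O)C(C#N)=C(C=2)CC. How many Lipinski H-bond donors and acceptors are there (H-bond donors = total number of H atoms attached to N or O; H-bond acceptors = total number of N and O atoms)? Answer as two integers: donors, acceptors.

Donors: find every N or O and count the H atoms it carries.
  atom 1 (O): bond orders sum to 2 → 0 H
  atom 3 (N): bond orders sum to 1 → 2 H
  atom 13 (O): bond orders sum to 1 → 1 H
  atom 16 (N): bond orders sum to 3 → 0 H
Lipinski HBD = 3.
Acceptors: N atoms = 2, O atoms = 2 → HBA = 4.

3, 4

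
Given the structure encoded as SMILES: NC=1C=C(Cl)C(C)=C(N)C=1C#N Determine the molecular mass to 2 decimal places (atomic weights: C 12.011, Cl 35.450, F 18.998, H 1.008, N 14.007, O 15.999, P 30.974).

181.62 g/mol

First, the molecular formula is C8H8ClN3 (counting implicit H from valence).
  C: 8 × 12.011 = 96.088
  Cl: 1 × 35.450 = 35.450
  H: 8 × 1.008 = 8.064
  N: 3 × 14.007 = 42.021
Sum: 8×12.011 + 1×35.450 + 8×1.008 + 3×14.007 = 181.623 → 181.62 g/mol.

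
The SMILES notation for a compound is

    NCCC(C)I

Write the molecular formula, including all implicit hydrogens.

C4H10IN

Walk through each heavy atom and fill implicit hydrogens from standard valence (C 4, N 3, O 2, S 2, halogen 1):
  atom 1: N, bond orders sum to 1 (valence 3) → 2 H
  atom 2: C, bond orders sum to 2 (valence 4) → 2 H
  atom 3: C, bond orders sum to 2 (valence 4) → 2 H
  atom 4: C, bond orders sum to 3 (valence 4) → 1 H
  atom 5: C, bond orders sum to 1 (valence 4) → 3 H
  atom 6: I (halogen, monovalent) → 0 H
Totals → C:4, H:10, I:1, N:1.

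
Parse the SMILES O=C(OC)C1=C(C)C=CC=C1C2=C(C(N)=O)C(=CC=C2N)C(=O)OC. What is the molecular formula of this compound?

C18H18N2O5

Walk through each heavy atom and fill implicit hydrogens from standard valence (C 4, N 3, O 2, S 2, halogen 1):
  atom 1: O, bond orders sum to 2 (valence 2) → 0 H
  atom 2: C, bond orders sum to 4 (valence 4) → 0 H
  atom 3: O, bond orders sum to 2 (valence 2) → 0 H
  atom 4: C, bond orders sum to 1 (valence 4) → 3 H
  atom 5: C, bond orders sum to 4 (valence 4) → 0 H
  atom 6: C, bond orders sum to 4 (valence 4) → 0 H
  atom 7: C, bond orders sum to 1 (valence 4) → 3 H
  atom 8: C, bond orders sum to 3 (valence 4) → 1 H
  atom 9: C, bond orders sum to 3 (valence 4) → 1 H
  atom 10: C, bond orders sum to 3 (valence 4) → 1 H
  atom 11: C, bond orders sum to 4 (valence 4) → 0 H
  atom 12: C, bond orders sum to 4 (valence 4) → 0 H
  atom 13: C, bond orders sum to 4 (valence 4) → 0 H
  atom 14: C, bond orders sum to 4 (valence 4) → 0 H
  atom 15: N, bond orders sum to 1 (valence 3) → 2 H
  atom 16: O, bond orders sum to 2 (valence 2) → 0 H
  atom 17: C, bond orders sum to 4 (valence 4) → 0 H
  atom 18: C, bond orders sum to 3 (valence 4) → 1 H
  atom 19: C, bond orders sum to 3 (valence 4) → 1 H
  atom 20: C, bond orders sum to 4 (valence 4) → 0 H
  atom 21: N, bond orders sum to 1 (valence 3) → 2 H
  atom 22: C, bond orders sum to 4 (valence 4) → 0 H
  atom 23: O, bond orders sum to 2 (valence 2) → 0 H
  atom 24: O, bond orders sum to 2 (valence 2) → 0 H
  atom 25: C, bond orders sum to 1 (valence 4) → 3 H
Totals → C:18, H:18, N:2, O:5.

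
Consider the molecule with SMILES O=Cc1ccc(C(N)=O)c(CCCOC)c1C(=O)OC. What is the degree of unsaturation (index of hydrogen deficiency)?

Molecular formula: C14H17NO5.
DoU = (2C + 2 + N − H − X) / 2, where X is the halogen count and O/S are ignored.
    = (2·14 + 2 + 1 − 17 − 0) / 2 = 14 / 2 = 7.

7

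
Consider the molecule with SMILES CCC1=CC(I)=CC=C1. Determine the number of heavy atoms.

Every atom symbol written in the SMILES (organic subset) is one heavy atom; implicit H are not written.
Heavy atoms by element → C:8, I:1.
Total: 9.

9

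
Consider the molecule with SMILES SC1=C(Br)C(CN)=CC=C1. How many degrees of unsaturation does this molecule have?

4

Degree of unsaturation = (number of rings) + (number of π bonds).
Ring closures in the SMILES: 1.
π bonds: 3 double bonds (each 1 DoU) → 3 DoU from unsaturation.
Total DoU = 1 + 3 = 4.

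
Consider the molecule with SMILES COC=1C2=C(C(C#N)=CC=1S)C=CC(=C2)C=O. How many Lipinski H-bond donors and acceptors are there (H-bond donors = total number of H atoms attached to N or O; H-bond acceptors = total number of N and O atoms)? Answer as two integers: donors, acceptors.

0, 3

Donors: find every N or O and count the H atoms it carries.
  atom 2 (O): bond orders sum to 2 → 0 H
  atom 8 (N): bond orders sum to 3 → 0 H
  atom 17 (O): bond orders sum to 2 → 0 H
Lipinski HBD = 0.
Acceptors: N atoms = 1, O atoms = 2 → HBA = 3.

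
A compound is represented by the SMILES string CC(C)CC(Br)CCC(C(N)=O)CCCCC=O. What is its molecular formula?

C14H26BrNO2

Walk through each heavy atom and fill implicit hydrogens from standard valence (C 4, N 3, O 2, S 2, halogen 1):
  atom 1: C, bond orders sum to 1 (valence 4) → 3 H
  atom 2: C, bond orders sum to 3 (valence 4) → 1 H
  atom 3: C, bond orders sum to 1 (valence 4) → 3 H
  atom 4: C, bond orders sum to 2 (valence 4) → 2 H
  atom 5: C, bond orders sum to 3 (valence 4) → 1 H
  atom 6: Br (halogen, monovalent) → 0 H
  atom 7: C, bond orders sum to 2 (valence 4) → 2 H
  atom 8: C, bond orders sum to 2 (valence 4) → 2 H
  atom 9: C, bond orders sum to 3 (valence 4) → 1 H
  atom 10: C, bond orders sum to 4 (valence 4) → 0 H
  atom 11: N, bond orders sum to 1 (valence 3) → 2 H
  atom 12: O, bond orders sum to 2 (valence 2) → 0 H
  atom 13: C, bond orders sum to 2 (valence 4) → 2 H
  atom 14: C, bond orders sum to 2 (valence 4) → 2 H
  atom 15: C, bond orders sum to 2 (valence 4) → 2 H
  atom 16: C, bond orders sum to 2 (valence 4) → 2 H
  atom 17: C, bond orders sum to 3 (valence 4) → 1 H
  atom 18: O, bond orders sum to 2 (valence 2) → 0 H
Totals → C:14, H:26, Br:1, N:1, O:2.
In Hill order: C14H26BrNO2.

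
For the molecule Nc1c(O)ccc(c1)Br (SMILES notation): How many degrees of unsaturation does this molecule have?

4

Molecular formula: C6H6BrNO.
DoU = (2C + 2 + N − H − X) / 2, where X is the halogen count and O/S are ignored.
    = (2·6 + 2 + 1 − 6 − 1) / 2 = 8 / 2 = 4.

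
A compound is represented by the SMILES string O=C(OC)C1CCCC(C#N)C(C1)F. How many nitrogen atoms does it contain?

Scan the SMILES for N atoms (remember two-letter symbols like Cl and Br are single atoms).
Nitrogen count: 1.

1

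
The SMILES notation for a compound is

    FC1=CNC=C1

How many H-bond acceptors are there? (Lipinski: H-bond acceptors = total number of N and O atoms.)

N atoms: 1; O atoms: 0.
Lipinski HBA = 1 + 0 = 1.

1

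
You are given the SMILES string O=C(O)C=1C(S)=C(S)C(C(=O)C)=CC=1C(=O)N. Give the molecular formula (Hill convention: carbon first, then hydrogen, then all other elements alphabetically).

Walk through each heavy atom and fill implicit hydrogens from standard valence (C 4, N 3, O 2, S 2, halogen 1):
  atom 1: O, bond orders sum to 2 (valence 2) → 0 H
  atom 2: C, bond orders sum to 4 (valence 4) → 0 H
  atom 3: O, bond orders sum to 1 (valence 2) → 1 H
  atom 4: C, bond orders sum to 4 (valence 4) → 0 H
  atom 5: C, bond orders sum to 4 (valence 4) → 0 H
  atom 6: S, bond orders sum to 1 (valence 2) → 1 H
  atom 7: C, bond orders sum to 4 (valence 4) → 0 H
  atom 8: S, bond orders sum to 1 (valence 2) → 1 H
  atom 9: C, bond orders sum to 4 (valence 4) → 0 H
  atom 10: C, bond orders sum to 4 (valence 4) → 0 H
  atom 11: O, bond orders sum to 2 (valence 2) → 0 H
  atom 12: C, bond orders sum to 1 (valence 4) → 3 H
  atom 13: C, bond orders sum to 3 (valence 4) → 1 H
  atom 14: C, bond orders sum to 4 (valence 4) → 0 H
  atom 15: C, bond orders sum to 4 (valence 4) → 0 H
  atom 16: O, bond orders sum to 2 (valence 2) → 0 H
  atom 17: N, bond orders sum to 1 (valence 3) → 2 H
Totals → C:10, H:9, N:1, O:4, S:2.
In Hill order: C10H9NO4S2.

C10H9NO4S2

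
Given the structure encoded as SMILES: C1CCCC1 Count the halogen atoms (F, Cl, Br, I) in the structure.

0

Scan the SMILES for the halogen motif — none present.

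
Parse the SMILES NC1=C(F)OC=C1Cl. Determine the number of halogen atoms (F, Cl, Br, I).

2

Halogen atoms appear at heavy-atom positions 4, 8 (1×Cl, 1×F).
Other groups present: 1 primary amine.
Halogen count: 2.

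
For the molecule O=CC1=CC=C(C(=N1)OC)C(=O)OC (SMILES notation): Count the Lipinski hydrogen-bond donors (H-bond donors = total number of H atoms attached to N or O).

Donors: find every N or O and count the H atoms it carries.
  atom 1 (O): bond orders sum to 2 → 0 H
  atom 8 (N): bond orders sum to 3 → 0 H
  atom 9 (O): bond orders sum to 2 → 0 H
  atom 12 (O): bond orders sum to 2 → 0 H
  atom 13 (O): bond orders sum to 2 → 0 H
Lipinski HBD = 0.

0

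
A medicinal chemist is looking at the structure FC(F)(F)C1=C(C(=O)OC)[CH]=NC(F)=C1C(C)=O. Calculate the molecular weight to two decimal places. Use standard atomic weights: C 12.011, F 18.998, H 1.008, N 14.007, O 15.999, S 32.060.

First, the molecular formula is C10H7F4NO3 (counting implicit H from valence).
  C: 10 × 12.011 = 120.110
  F: 4 × 18.998 = 75.992
  H: 7 × 1.008 = 7.056
  N: 1 × 14.007 = 14.007
  O: 3 × 15.999 = 47.997
Sum: 10×12.011 + 4×18.998 + 7×1.008 + 1×14.007 + 3×15.999 = 265.162 → 265.16 g/mol.

265.16 g/mol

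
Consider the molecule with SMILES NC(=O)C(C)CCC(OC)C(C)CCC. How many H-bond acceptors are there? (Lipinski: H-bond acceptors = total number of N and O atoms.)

N atoms: 1; O atoms: 2.
Lipinski HBA = 1 + 2 = 3.

3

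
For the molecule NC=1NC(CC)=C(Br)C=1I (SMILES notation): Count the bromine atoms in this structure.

1

Scan the SMILES for Br atoms (remember two-letter symbols like Cl and Br are single atoms).
Bromine count: 1.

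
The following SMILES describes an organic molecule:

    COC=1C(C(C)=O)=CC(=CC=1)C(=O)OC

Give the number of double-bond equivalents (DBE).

Molecular formula: C11H12O4.
DoU = (2C + 2 + N − H − X) / 2, where X is the halogen count and O/S are ignored.
    = (2·11 + 2 + 0 − 12 − 0) / 2 = 12 / 2 = 6.

6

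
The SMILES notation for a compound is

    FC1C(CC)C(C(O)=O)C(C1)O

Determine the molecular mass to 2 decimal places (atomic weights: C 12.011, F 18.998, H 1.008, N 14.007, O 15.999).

176.19 g/mol

First, the molecular formula is C8H13FO3 (counting implicit H from valence).
  C: 8 × 12.011 = 96.088
  F: 1 × 18.998 = 18.998
  H: 13 × 1.008 = 13.104
  O: 3 × 15.999 = 47.997
Sum: 8×12.011 + 1×18.998 + 13×1.008 + 3×15.999 = 176.187 → 176.19 g/mol.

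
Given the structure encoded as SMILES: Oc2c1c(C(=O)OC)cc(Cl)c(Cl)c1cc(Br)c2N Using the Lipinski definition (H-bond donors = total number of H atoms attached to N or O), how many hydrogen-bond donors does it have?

Donors: find every N or O and count the H atoms it carries.
  atom 1 (O): bond orders sum to 1 → 1 H
  atom 6 (O): bond orders sum to 2 → 0 H
  atom 7 (O): bond orders sum to 2 → 0 H
  atom 19 (N): bond orders sum to 1 → 2 H
Lipinski HBD = 3.

3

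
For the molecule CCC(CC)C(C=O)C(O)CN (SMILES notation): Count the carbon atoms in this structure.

9

Count every carbon token in the SMILES (each C, including those in ring-closure positions and inside branches).
Carbon count: 9.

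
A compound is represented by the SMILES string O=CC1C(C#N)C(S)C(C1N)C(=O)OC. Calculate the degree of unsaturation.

Degree of unsaturation = (number of rings) + (number of π bonds).
Ring closures in the SMILES: 1.
π bonds: 2 double bonds (each 1 DoU), 1 triple bond (each 2 DoU) → 4 DoU from unsaturation.
Total DoU = 1 + 4 = 5.

5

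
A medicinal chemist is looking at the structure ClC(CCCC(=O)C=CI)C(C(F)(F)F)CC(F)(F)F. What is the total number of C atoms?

Count every carbon token in the SMILES (each C, including those in ring-closure positions and inside branches).
Carbon count: 11.

11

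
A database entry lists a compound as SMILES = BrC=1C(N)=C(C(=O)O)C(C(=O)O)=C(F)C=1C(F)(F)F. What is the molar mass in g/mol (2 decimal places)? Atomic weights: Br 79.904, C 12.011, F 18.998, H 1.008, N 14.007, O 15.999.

First, the molecular formula is C9H4BrF4NO4 (counting implicit H from valence).
  Br: 1 × 79.904 = 79.904
  C: 9 × 12.011 = 108.099
  F: 4 × 18.998 = 75.992
  H: 4 × 1.008 = 4.032
  N: 1 × 14.007 = 14.007
  O: 4 × 15.999 = 63.996
Sum: 1×79.904 + 9×12.011 + 4×18.998 + 4×1.008 + 1×14.007 + 4×15.999 = 346.030 → 346.03 g/mol.

346.03 g/mol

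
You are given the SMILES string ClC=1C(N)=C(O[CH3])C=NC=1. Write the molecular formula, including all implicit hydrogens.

Walk through each heavy atom and fill implicit hydrogens from standard valence (C 4, N 3, O 2, S 2, halogen 1):
  atom 1: Cl (halogen, monovalent) → 0 H
  atom 2: C, bond orders sum to 4 (valence 4) → 0 H
  atom 3: C, bond orders sum to 4 (valence 4) → 0 H
  atom 4: N, bond orders sum to 1 (valence 3) → 2 H
  atom 5: C, bond orders sum to 4 (valence 4) → 0 H
  atom 6: O, bond orders sum to 2 (valence 2) → 0 H
  atom 7: C with explicit H count 3
  atom 8: C, bond orders sum to 3 (valence 4) → 1 H
  atom 9: N, bond orders sum to 3 (valence 3) → 0 H
  atom 10: C, bond orders sum to 3 (valence 4) → 1 H
Totals → C:6, H:7, Cl:1, N:2, O:1.
In Hill order: C6H7ClN2O.

C6H7ClN2O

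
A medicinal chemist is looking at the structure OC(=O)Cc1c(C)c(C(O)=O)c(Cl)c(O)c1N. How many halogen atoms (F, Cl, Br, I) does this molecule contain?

1

Halogen atoms appear at heavy-atom position 13 (1×Cl).
Other groups present: 2 carboxylic acid, 1 hydroxyl, 1 primary amine.
Halogen count: 1.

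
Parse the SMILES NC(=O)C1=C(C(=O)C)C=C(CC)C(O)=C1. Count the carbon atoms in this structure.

Count every carbon token in the SMILES (each C, including those in ring-closure positions and inside branches).
Carbon count: 11.

11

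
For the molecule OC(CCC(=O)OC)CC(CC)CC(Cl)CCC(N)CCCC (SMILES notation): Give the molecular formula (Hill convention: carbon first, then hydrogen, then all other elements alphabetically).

C18H36ClNO3

Walk through each heavy atom and fill implicit hydrogens from standard valence (C 4, N 3, O 2, S 2, halogen 1):
  atom 1: O, bond orders sum to 1 (valence 2) → 1 H
  atom 2: C, bond orders sum to 3 (valence 4) → 1 H
  atom 3: C, bond orders sum to 2 (valence 4) → 2 H
  atom 4: C, bond orders sum to 2 (valence 4) → 2 H
  atom 5: C, bond orders sum to 4 (valence 4) → 0 H
  atom 6: O, bond orders sum to 2 (valence 2) → 0 H
  atom 7: O, bond orders sum to 2 (valence 2) → 0 H
  atom 8: C, bond orders sum to 1 (valence 4) → 3 H
  atom 9: C, bond orders sum to 2 (valence 4) → 2 H
  atom 10: C, bond orders sum to 3 (valence 4) → 1 H
  atom 11: C, bond orders sum to 2 (valence 4) → 2 H
  atom 12: C, bond orders sum to 1 (valence 4) → 3 H
  atom 13: C, bond orders sum to 2 (valence 4) → 2 H
  atom 14: C, bond orders sum to 3 (valence 4) → 1 H
  atom 15: Cl (halogen, monovalent) → 0 H
  atom 16: C, bond orders sum to 2 (valence 4) → 2 H
  atom 17: C, bond orders sum to 2 (valence 4) → 2 H
  atom 18: C, bond orders sum to 3 (valence 4) → 1 H
  atom 19: N, bond orders sum to 1 (valence 3) → 2 H
  atom 20: C, bond orders sum to 2 (valence 4) → 2 H
  atom 21: C, bond orders sum to 2 (valence 4) → 2 H
  atom 22: C, bond orders sum to 2 (valence 4) → 2 H
  atom 23: C, bond orders sum to 1 (valence 4) → 3 H
Totals → C:18, H:36, Cl:1, N:1, O:3.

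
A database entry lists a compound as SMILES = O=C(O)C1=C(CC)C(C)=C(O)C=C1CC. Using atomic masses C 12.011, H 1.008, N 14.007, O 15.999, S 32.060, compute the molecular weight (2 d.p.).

208.26 g/mol

First, the molecular formula is C12H16O3 (counting implicit H from valence).
  C: 12 × 12.011 = 144.132
  H: 16 × 1.008 = 16.128
  O: 3 × 15.999 = 47.997
Sum: 12×12.011 + 16×1.008 + 3×15.999 = 208.257 → 208.26 g/mol.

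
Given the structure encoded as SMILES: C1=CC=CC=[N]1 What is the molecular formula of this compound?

Walk through each heavy atom and fill implicit hydrogens from standard valence (C 4, N 3, O 2, S 2, halogen 1):
  atom 1: C, bond orders sum to 3 (valence 4) → 1 H
  atom 2: C, bond orders sum to 3 (valence 4) → 1 H
  atom 3: C, bond orders sum to 3 (valence 4) → 1 H
  atom 4: C, bond orders sum to 3 (valence 4) → 1 H
  atom 5: C, bond orders sum to 3 (valence 4) → 1 H
  atom 6: N with explicit H count 0
Totals → C:5, H:5, N:1.
In Hill order: C5H5N.

C5H5N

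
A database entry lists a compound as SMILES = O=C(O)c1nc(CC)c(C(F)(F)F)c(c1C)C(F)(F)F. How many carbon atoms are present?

Count every carbon token in the SMILES (each C, including those in ring-closure positions and inside branches).
Carbon count: 11.

11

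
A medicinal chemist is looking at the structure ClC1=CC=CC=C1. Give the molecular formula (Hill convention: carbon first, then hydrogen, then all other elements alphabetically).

Walk through each heavy atom and fill implicit hydrogens from standard valence (C 4, N 3, O 2, S 2, halogen 1):
  atom 1: Cl (halogen, monovalent) → 0 H
  atom 2: C, bond orders sum to 4 (valence 4) → 0 H
  atom 3: C, bond orders sum to 3 (valence 4) → 1 H
  atom 4: C, bond orders sum to 3 (valence 4) → 1 H
  atom 5: C, bond orders sum to 3 (valence 4) → 1 H
  atom 6: C, bond orders sum to 3 (valence 4) → 1 H
  atom 7: C, bond orders sum to 3 (valence 4) → 1 H
Totals → C:6, H:5, Cl:1.

C6H5Cl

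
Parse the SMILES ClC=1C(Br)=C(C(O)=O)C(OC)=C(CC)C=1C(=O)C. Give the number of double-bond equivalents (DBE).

Molecular formula: C12H12BrClO4.
DoU = (2C + 2 + N − H − X) / 2, where X is the halogen count and O/S are ignored.
    = (2·12 + 2 + 0 − 12 − 2) / 2 = 12 / 2 = 6.

6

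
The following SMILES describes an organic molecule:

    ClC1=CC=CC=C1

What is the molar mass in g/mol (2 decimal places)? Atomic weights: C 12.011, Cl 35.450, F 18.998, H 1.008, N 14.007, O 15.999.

First, the molecular formula is C6H5Cl (counting implicit H from valence).
  C: 6 × 12.011 = 72.066
  Cl: 1 × 35.450 = 35.450
  H: 5 × 1.008 = 5.040
Sum: 6×12.011 + 1×35.450 + 5×1.008 = 112.556 → 112.56 g/mol.

112.56 g/mol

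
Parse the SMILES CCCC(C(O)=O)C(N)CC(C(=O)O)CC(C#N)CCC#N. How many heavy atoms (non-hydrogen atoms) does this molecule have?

Every atom symbol written in the SMILES (organic subset) is one heavy atom; implicit H are not written.
Heavy atoms by element → C:15, N:3, O:4.
Total: 22.

22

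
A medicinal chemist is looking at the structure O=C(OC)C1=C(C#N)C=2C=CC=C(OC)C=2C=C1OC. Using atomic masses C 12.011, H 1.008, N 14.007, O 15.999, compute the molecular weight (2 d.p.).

271.27 g/mol

First, the molecular formula is C15H13NO4 (counting implicit H from valence).
  C: 15 × 12.011 = 180.165
  H: 13 × 1.008 = 13.104
  N: 1 × 14.007 = 14.007
  O: 4 × 15.999 = 63.996
Sum: 15×12.011 + 13×1.008 + 1×14.007 + 4×15.999 = 271.272 → 271.27 g/mol.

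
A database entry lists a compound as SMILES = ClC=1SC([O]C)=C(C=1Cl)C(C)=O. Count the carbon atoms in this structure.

7

Count every carbon token in the SMILES (each C, including those in ring-closure positions and inside branches).
Carbon count: 7.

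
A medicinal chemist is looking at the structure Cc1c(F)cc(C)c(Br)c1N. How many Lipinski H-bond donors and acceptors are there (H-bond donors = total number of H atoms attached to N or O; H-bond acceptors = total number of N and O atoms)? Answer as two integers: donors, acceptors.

Donors: find every N or O and count the H atoms it carries.
  atom 11 (N): bond orders sum to 1 → 2 H
Lipinski HBD = 2.
Acceptors: N atoms = 1, O atoms = 0 → HBA = 1.

2, 1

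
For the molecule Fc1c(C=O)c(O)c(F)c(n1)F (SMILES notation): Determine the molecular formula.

C6H2F3NO2

Walk through each heavy atom and fill implicit hydrogens from standard valence (C 4, N 3, O 2, S 2, halogen 1); for lowercase aromatic atoms, an aromatic c carries 1 H when it has two neighbours and 0 H with three, and aromatic n carries 0 H:
  atom 1: F (halogen, monovalent) → 0 H
  atom 2: aromatic c, 3 neighbours → 0 H
  atom 3: aromatic c, 3 neighbours → 0 H
  atom 4: C, bond orders sum to 3 (valence 4) → 1 H
  atom 5: O, bond orders sum to 2 (valence 2) → 0 H
  atom 6: aromatic c, 3 neighbours → 0 H
  atom 7: O, bond orders sum to 1 (valence 2) → 1 H
  atom 8: aromatic c, 3 neighbours → 0 H
  atom 9: F (halogen, monovalent) → 0 H
  atom 10: aromatic c, 3 neighbours → 0 H
  atom 11: aromatic n, 2 neighbours → 0 H
  atom 12: F (halogen, monovalent) → 0 H
Totals → C:6, H:2, F:3, N:1, O:2.
In Hill order: C6H2F3NO2.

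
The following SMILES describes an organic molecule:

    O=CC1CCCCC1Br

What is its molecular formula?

Walk through each heavy atom and fill implicit hydrogens from standard valence (C 4, N 3, O 2, S 2, halogen 1):
  atom 1: O, bond orders sum to 2 (valence 2) → 0 H
  atom 2: C, bond orders sum to 3 (valence 4) → 1 H
  atom 3: C, bond orders sum to 3 (valence 4) → 1 H
  atom 4: C, bond orders sum to 2 (valence 4) → 2 H
  atom 5: C, bond orders sum to 2 (valence 4) → 2 H
  atom 6: C, bond orders sum to 2 (valence 4) → 2 H
  atom 7: C, bond orders sum to 2 (valence 4) → 2 H
  atom 8: C, bond orders sum to 3 (valence 4) → 1 H
  atom 9: Br (halogen, monovalent) → 0 H
Totals → C:7, H:11, Br:1, O:1.

C7H11BrO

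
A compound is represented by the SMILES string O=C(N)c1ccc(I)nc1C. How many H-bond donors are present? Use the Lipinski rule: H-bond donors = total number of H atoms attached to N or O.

2

Donors: find every N or O and count the H atoms it carries.
  atom 1 (O): bond orders sum to 2 → 0 H
  atom 3 (N): bond orders sum to 1 → 2 H
  atom 9 (N): bond orders sum to 3 → 0 H
Lipinski HBD = 2.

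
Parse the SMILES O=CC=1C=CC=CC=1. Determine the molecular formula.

Walk through each heavy atom and fill implicit hydrogens from standard valence (C 4, N 3, O 2, S 2, halogen 1):
  atom 1: O, bond orders sum to 2 (valence 2) → 0 H
  atom 2: C, bond orders sum to 3 (valence 4) → 1 H
  atom 3: C, bond orders sum to 4 (valence 4) → 0 H
  atom 4: C, bond orders sum to 3 (valence 4) → 1 H
  atom 5: C, bond orders sum to 3 (valence 4) → 1 H
  atom 6: C, bond orders sum to 3 (valence 4) → 1 H
  atom 7: C, bond orders sum to 3 (valence 4) → 1 H
  atom 8: C, bond orders sum to 3 (valence 4) → 1 H
Totals → C:7, H:6, O:1.

C7H6O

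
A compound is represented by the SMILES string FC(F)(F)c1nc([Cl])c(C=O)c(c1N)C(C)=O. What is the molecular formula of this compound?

C9H6ClF3N2O2

Walk through each heavy atom and fill implicit hydrogens from standard valence (C 4, N 3, O 2, S 2, halogen 1); for lowercase aromatic atoms, an aromatic c carries 1 H when it has two neighbours and 0 H with three, and aromatic n carries 0 H:
  atom 1: F (halogen, monovalent) → 0 H
  atom 2: C, bond orders sum to 4 (valence 4) → 0 H
  atom 3: F (halogen, monovalent) → 0 H
  atom 4: F (halogen, monovalent) → 0 H
  atom 5: aromatic c, 3 neighbours → 0 H
  atom 6: aromatic n, 2 neighbours → 0 H
  atom 7: aromatic c, 3 neighbours → 0 H
  atom 8: Cl with explicit H count 0
  atom 9: aromatic c, 3 neighbours → 0 H
  atom 10: C, bond orders sum to 3 (valence 4) → 1 H
  atom 11: O, bond orders sum to 2 (valence 2) → 0 H
  atom 12: aromatic c, 3 neighbours → 0 H
  atom 13: aromatic c, 3 neighbours → 0 H
  atom 14: N, bond orders sum to 1 (valence 3) → 2 H
  atom 15: C, bond orders sum to 4 (valence 4) → 0 H
  atom 16: C, bond orders sum to 1 (valence 4) → 3 H
  atom 17: O, bond orders sum to 2 (valence 2) → 0 H
Totals → C:9, H:6, Cl:1, F:3, N:2, O:2.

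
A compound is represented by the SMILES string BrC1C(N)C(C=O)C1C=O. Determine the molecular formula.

C6H8BrNO2

Walk through each heavy atom and fill implicit hydrogens from standard valence (C 4, N 3, O 2, S 2, halogen 1):
  atom 1: Br (halogen, monovalent) → 0 H
  atom 2: C, bond orders sum to 3 (valence 4) → 1 H
  atom 3: C, bond orders sum to 3 (valence 4) → 1 H
  atom 4: N, bond orders sum to 1 (valence 3) → 2 H
  atom 5: C, bond orders sum to 3 (valence 4) → 1 H
  atom 6: C, bond orders sum to 3 (valence 4) → 1 H
  atom 7: O, bond orders sum to 2 (valence 2) → 0 H
  atom 8: C, bond orders sum to 3 (valence 4) → 1 H
  atom 9: C, bond orders sum to 3 (valence 4) → 1 H
  atom 10: O, bond orders sum to 2 (valence 2) → 0 H
Totals → C:6, H:8, Br:1, N:1, O:2.
In Hill order: C6H8BrNO2.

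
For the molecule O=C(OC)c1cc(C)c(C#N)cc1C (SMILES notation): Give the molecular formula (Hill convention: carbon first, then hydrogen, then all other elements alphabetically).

C11H11NO2

Walk through each heavy atom and fill implicit hydrogens from standard valence (C 4, N 3, O 2, S 2, halogen 1); for lowercase aromatic atoms, an aromatic c carries 1 H when it has two neighbours and 0 H with three, and aromatic n carries 0 H:
  atom 1: O, bond orders sum to 2 (valence 2) → 0 H
  atom 2: C, bond orders sum to 4 (valence 4) → 0 H
  atom 3: O, bond orders sum to 2 (valence 2) → 0 H
  atom 4: C, bond orders sum to 1 (valence 4) → 3 H
  atom 5: aromatic c, 3 neighbours → 0 H
  atom 6: aromatic c, 2 neighbours → 1 H
  atom 7: aromatic c, 3 neighbours → 0 H
  atom 8: C, bond orders sum to 1 (valence 4) → 3 H
  atom 9: aromatic c, 3 neighbours → 0 H
  atom 10: C, bond orders sum to 4 (valence 4) → 0 H
  atom 11: N, bond orders sum to 3 (valence 3) → 0 H
  atom 12: aromatic c, 2 neighbours → 1 H
  atom 13: aromatic c, 3 neighbours → 0 H
  atom 14: C, bond orders sum to 1 (valence 4) → 3 H
Totals → C:11, H:11, N:1, O:2.
In Hill order: C11H11NO2.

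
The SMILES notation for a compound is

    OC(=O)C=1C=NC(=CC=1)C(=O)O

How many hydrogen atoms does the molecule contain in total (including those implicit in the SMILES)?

5

Walk through each heavy atom and fill implicit hydrogens from standard valence (C 4, N 3, O 2, S 2, halogen 1):
  atom 1: O, bond orders sum to 1 (valence 2) → 1 H
  atom 2: C, bond orders sum to 4 (valence 4) → 0 H
  atom 3: O, bond orders sum to 2 (valence 2) → 0 H
  atom 4: C, bond orders sum to 4 (valence 4) → 0 H
  atom 5: C, bond orders sum to 3 (valence 4) → 1 H
  atom 6: N, bond orders sum to 3 (valence 3) → 0 H
  atom 7: C, bond orders sum to 4 (valence 4) → 0 H
  atom 8: C, bond orders sum to 3 (valence 4) → 1 H
  atom 9: C, bond orders sum to 3 (valence 4) → 1 H
  atom 10: C, bond orders sum to 4 (valence 4) → 0 H
  atom 11: O, bond orders sum to 2 (valence 2) → 0 H
  atom 12: O, bond orders sum to 1 (valence 2) → 1 H
Total hydrogens: 5.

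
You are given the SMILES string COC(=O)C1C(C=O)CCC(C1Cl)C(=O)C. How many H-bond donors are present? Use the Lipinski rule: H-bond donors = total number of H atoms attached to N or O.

0

Donors: find every N or O and count the H atoms it carries.
  atom 2 (O): bond orders sum to 2 → 0 H
  atom 4 (O): bond orders sum to 2 → 0 H
  atom 8 (O): bond orders sum to 2 → 0 H
  atom 15 (O): bond orders sum to 2 → 0 H
Lipinski HBD = 0.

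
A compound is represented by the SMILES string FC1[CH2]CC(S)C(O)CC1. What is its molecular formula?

C7H13FOS

Walk through each heavy atom and fill implicit hydrogens from standard valence (C 4, N 3, O 2, S 2, halogen 1):
  atom 1: F (halogen, monovalent) → 0 H
  atom 2: C, bond orders sum to 3 (valence 4) → 1 H
  atom 3: C with explicit H count 2
  atom 4: C, bond orders sum to 2 (valence 4) → 2 H
  atom 5: C, bond orders sum to 3 (valence 4) → 1 H
  atom 6: S, bond orders sum to 1 (valence 2) → 1 H
  atom 7: C, bond orders sum to 3 (valence 4) → 1 H
  atom 8: O, bond orders sum to 1 (valence 2) → 1 H
  atom 9: C, bond orders sum to 2 (valence 4) → 2 H
  atom 10: C, bond orders sum to 2 (valence 4) → 2 H
Totals → C:7, H:13, F:1, O:1, S:1.
In Hill order: C7H13FOS.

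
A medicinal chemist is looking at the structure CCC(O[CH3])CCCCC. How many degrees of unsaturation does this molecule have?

0

Molecular formula: C9H20O.
DoU = (2C + 2 + N − H − X) / 2, where X is the halogen count and O/S are ignored.
    = (2·9 + 2 + 0 − 20 − 0) / 2 = 0 / 2 = 0.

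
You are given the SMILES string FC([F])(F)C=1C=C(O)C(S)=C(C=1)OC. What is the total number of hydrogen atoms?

7

Walk through each heavy atom and fill implicit hydrogens from standard valence (C 4, N 3, O 2, S 2, halogen 1):
  atom 1: F (halogen, monovalent) → 0 H
  atom 2: C, bond orders sum to 4 (valence 4) → 0 H
  atom 3: F with explicit H count 0
  atom 4: F (halogen, monovalent) → 0 H
  atom 5: C, bond orders sum to 4 (valence 4) → 0 H
  atom 6: C, bond orders sum to 3 (valence 4) → 1 H
  atom 7: C, bond orders sum to 4 (valence 4) → 0 H
  atom 8: O, bond orders sum to 1 (valence 2) → 1 H
  atom 9: C, bond orders sum to 4 (valence 4) → 0 H
  atom 10: S, bond orders sum to 1 (valence 2) → 1 H
  atom 11: C, bond orders sum to 4 (valence 4) → 0 H
  atom 12: C, bond orders sum to 3 (valence 4) → 1 H
  atom 13: O, bond orders sum to 2 (valence 2) → 0 H
  atom 14: C, bond orders sum to 1 (valence 4) → 3 H
Total hydrogens: 7.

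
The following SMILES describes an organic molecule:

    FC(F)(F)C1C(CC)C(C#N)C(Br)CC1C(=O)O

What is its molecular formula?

Walk through each heavy atom and fill implicit hydrogens from standard valence (C 4, N 3, O 2, S 2, halogen 1):
  atom 1: F (halogen, monovalent) → 0 H
  atom 2: C, bond orders sum to 4 (valence 4) → 0 H
  atom 3: F (halogen, monovalent) → 0 H
  atom 4: F (halogen, monovalent) → 0 H
  atom 5: C, bond orders sum to 3 (valence 4) → 1 H
  atom 6: C, bond orders sum to 3 (valence 4) → 1 H
  atom 7: C, bond orders sum to 2 (valence 4) → 2 H
  atom 8: C, bond orders sum to 1 (valence 4) → 3 H
  atom 9: C, bond orders sum to 3 (valence 4) → 1 H
  atom 10: C, bond orders sum to 4 (valence 4) → 0 H
  atom 11: N, bond orders sum to 3 (valence 3) → 0 H
  atom 12: C, bond orders sum to 3 (valence 4) → 1 H
  atom 13: Br (halogen, monovalent) → 0 H
  atom 14: C, bond orders sum to 2 (valence 4) → 2 H
  atom 15: C, bond orders sum to 3 (valence 4) → 1 H
  atom 16: C, bond orders sum to 4 (valence 4) → 0 H
  atom 17: O, bond orders sum to 2 (valence 2) → 0 H
  atom 18: O, bond orders sum to 1 (valence 2) → 1 H
Totals → C:11, H:13, Br:1, F:3, N:1, O:2.
In Hill order: C11H13BrF3NO2.

C11H13BrF3NO2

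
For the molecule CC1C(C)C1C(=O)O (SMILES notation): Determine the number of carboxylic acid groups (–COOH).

The carboxylic acid motif appears at heavy-atom position 6 in the SMILES.
Carboxylic acid count: 1.

1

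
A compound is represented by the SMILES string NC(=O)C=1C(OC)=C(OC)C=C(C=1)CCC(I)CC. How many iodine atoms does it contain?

1

Scan the SMILES for I atoms (remember two-letter symbols like Cl and Br are single atoms).
Iodine count: 1.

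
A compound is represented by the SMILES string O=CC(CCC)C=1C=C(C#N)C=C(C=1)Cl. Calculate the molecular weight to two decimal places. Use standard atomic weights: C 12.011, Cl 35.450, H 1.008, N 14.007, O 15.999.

221.68 g/mol

First, the molecular formula is C12H12ClNO (counting implicit H from valence).
  C: 12 × 12.011 = 144.132
  Cl: 1 × 35.450 = 35.450
  H: 12 × 1.008 = 12.096
  N: 1 × 14.007 = 14.007
  O: 1 × 15.999 = 15.999
Sum: 12×12.011 + 1×35.450 + 12×1.008 + 1×14.007 + 1×15.999 = 221.684 → 221.68 g/mol.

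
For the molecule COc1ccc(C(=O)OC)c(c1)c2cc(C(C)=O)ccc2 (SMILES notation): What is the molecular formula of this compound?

C17H16O4

Walk through each heavy atom and fill implicit hydrogens from standard valence (C 4, N 3, O 2, S 2, halogen 1); for lowercase aromatic atoms, an aromatic c carries 1 H when it has two neighbours and 0 H with three, and aromatic n carries 0 H:
  atom 1: C, bond orders sum to 1 (valence 4) → 3 H
  atom 2: O, bond orders sum to 2 (valence 2) → 0 H
  atom 3: aromatic c, 3 neighbours → 0 H
  atom 4: aromatic c, 2 neighbours → 1 H
  atom 5: aromatic c, 2 neighbours → 1 H
  atom 6: aromatic c, 3 neighbours → 0 H
  atom 7: C, bond orders sum to 4 (valence 4) → 0 H
  atom 8: O, bond orders sum to 2 (valence 2) → 0 H
  atom 9: O, bond orders sum to 2 (valence 2) → 0 H
  atom 10: C, bond orders sum to 1 (valence 4) → 3 H
  atom 11: aromatic c, 3 neighbours → 0 H
  atom 12: aromatic c, 2 neighbours → 1 H
  atom 13: aromatic c, 3 neighbours → 0 H
  atom 14: aromatic c, 2 neighbours → 1 H
  atom 15: aromatic c, 3 neighbours → 0 H
  atom 16: C, bond orders sum to 4 (valence 4) → 0 H
  atom 17: C, bond orders sum to 1 (valence 4) → 3 H
  atom 18: O, bond orders sum to 2 (valence 2) → 0 H
  atom 19: aromatic c, 2 neighbours → 1 H
  atom 20: aromatic c, 2 neighbours → 1 H
  atom 21: aromatic c, 2 neighbours → 1 H
Totals → C:17, H:16, O:4.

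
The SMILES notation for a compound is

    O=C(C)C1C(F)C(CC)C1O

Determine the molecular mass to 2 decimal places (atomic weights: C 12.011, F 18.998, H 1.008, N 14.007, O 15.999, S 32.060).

First, the molecular formula is C8H13FO2 (counting implicit H from valence).
  C: 8 × 12.011 = 96.088
  F: 1 × 18.998 = 18.998
  H: 13 × 1.008 = 13.104
  O: 2 × 15.999 = 31.998
Sum: 8×12.011 + 1×18.998 + 13×1.008 + 2×15.999 = 160.188 → 160.19 g/mol.

160.19 g/mol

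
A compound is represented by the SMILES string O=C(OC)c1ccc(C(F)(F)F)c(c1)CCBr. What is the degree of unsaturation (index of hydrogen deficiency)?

5

Molecular formula: C11H10BrF3O2.
DoU = (2C + 2 + N − H − X) / 2, where X is the halogen count and O/S are ignored.
    = (2·11 + 2 + 0 − 10 − 4) / 2 = 10 / 2 = 5.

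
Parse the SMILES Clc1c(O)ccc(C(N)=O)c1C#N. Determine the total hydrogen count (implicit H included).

Walk through each heavy atom and fill implicit hydrogens from standard valence (C 4, N 3, O 2, S 2, halogen 1); for lowercase aromatic atoms, an aromatic c carries 1 H when it has two neighbours and 0 H with three, and aromatic n carries 0 H:
  atom 1: Cl (halogen, monovalent) → 0 H
  atom 2: aromatic c, 3 neighbours → 0 H
  atom 3: aromatic c, 3 neighbours → 0 H
  atom 4: O, bond orders sum to 1 (valence 2) → 1 H
  atom 5: aromatic c, 2 neighbours → 1 H
  atom 6: aromatic c, 2 neighbours → 1 H
  atom 7: aromatic c, 3 neighbours → 0 H
  atom 8: C, bond orders sum to 4 (valence 4) → 0 H
  atom 9: N, bond orders sum to 1 (valence 3) → 2 H
  atom 10: O, bond orders sum to 2 (valence 2) → 0 H
  atom 11: aromatic c, 3 neighbours → 0 H
  atom 12: C, bond orders sum to 4 (valence 4) → 0 H
  atom 13: N, bond orders sum to 3 (valence 3) → 0 H
Total hydrogens: 5.

5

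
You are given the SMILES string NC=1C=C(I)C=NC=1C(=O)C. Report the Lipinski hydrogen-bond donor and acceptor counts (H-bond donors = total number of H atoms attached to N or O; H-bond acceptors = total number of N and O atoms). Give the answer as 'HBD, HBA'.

2, 3

Donors: find every N or O and count the H atoms it carries.
  atom 1 (N): bond orders sum to 1 → 2 H
  atom 7 (N): bond orders sum to 3 → 0 H
  atom 10 (O): bond orders sum to 2 → 0 H
Lipinski HBD = 2.
Acceptors: N atoms = 2, O atoms = 1 → HBA = 3.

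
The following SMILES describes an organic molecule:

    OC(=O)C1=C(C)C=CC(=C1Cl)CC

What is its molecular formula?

C10H11ClO2

Walk through each heavy atom and fill implicit hydrogens from standard valence (C 4, N 3, O 2, S 2, halogen 1):
  atom 1: O, bond orders sum to 1 (valence 2) → 1 H
  atom 2: C, bond orders sum to 4 (valence 4) → 0 H
  atom 3: O, bond orders sum to 2 (valence 2) → 0 H
  atom 4: C, bond orders sum to 4 (valence 4) → 0 H
  atom 5: C, bond orders sum to 4 (valence 4) → 0 H
  atom 6: C, bond orders sum to 1 (valence 4) → 3 H
  atom 7: C, bond orders sum to 3 (valence 4) → 1 H
  atom 8: C, bond orders sum to 3 (valence 4) → 1 H
  atom 9: C, bond orders sum to 4 (valence 4) → 0 H
  atom 10: C, bond orders sum to 4 (valence 4) → 0 H
  atom 11: Cl (halogen, monovalent) → 0 H
  atom 12: C, bond orders sum to 2 (valence 4) → 2 H
  atom 13: C, bond orders sum to 1 (valence 4) → 3 H
Totals → C:10, H:11, Cl:1, O:2.
In Hill order: C10H11ClO2.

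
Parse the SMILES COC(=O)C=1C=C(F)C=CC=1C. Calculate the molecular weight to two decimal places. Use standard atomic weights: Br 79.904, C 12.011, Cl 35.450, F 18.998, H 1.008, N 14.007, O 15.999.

First, the molecular formula is C9H9FO2 (counting implicit H from valence).
  C: 9 × 12.011 = 108.099
  F: 1 × 18.998 = 18.998
  H: 9 × 1.008 = 9.072
  O: 2 × 15.999 = 31.998
Sum: 9×12.011 + 1×18.998 + 9×1.008 + 2×15.999 = 168.167 → 168.17 g/mol.

168.17 g/mol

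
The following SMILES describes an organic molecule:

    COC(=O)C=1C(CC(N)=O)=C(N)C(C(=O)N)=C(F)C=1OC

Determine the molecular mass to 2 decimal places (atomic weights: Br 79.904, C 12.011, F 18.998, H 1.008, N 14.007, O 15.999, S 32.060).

First, the molecular formula is C12H14FN3O5 (counting implicit H from valence).
  C: 12 × 12.011 = 144.132
  F: 1 × 18.998 = 18.998
  H: 14 × 1.008 = 14.112
  N: 3 × 14.007 = 42.021
  O: 5 × 15.999 = 79.995
Sum: 12×12.011 + 1×18.998 + 14×1.008 + 3×14.007 + 5×15.999 = 299.258 → 299.26 g/mol.

299.26 g/mol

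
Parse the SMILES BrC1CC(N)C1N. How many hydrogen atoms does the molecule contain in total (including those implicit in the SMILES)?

Walk through each heavy atom and fill implicit hydrogens from standard valence (C 4, N 3, O 2, S 2, halogen 1):
  atom 1: Br (halogen, monovalent) → 0 H
  atom 2: C, bond orders sum to 3 (valence 4) → 1 H
  atom 3: C, bond orders sum to 2 (valence 4) → 2 H
  atom 4: C, bond orders sum to 3 (valence 4) → 1 H
  atom 5: N, bond orders sum to 1 (valence 3) → 2 H
  atom 6: C, bond orders sum to 3 (valence 4) → 1 H
  atom 7: N, bond orders sum to 1 (valence 3) → 2 H
Total hydrogens: 9.

9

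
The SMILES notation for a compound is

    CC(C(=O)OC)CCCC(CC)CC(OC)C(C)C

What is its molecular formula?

Walk through each heavy atom and fill implicit hydrogens from standard valence (C 4, N 3, O 2, S 2, halogen 1):
  atom 1: C, bond orders sum to 1 (valence 4) → 3 H
  atom 2: C, bond orders sum to 3 (valence 4) → 1 H
  atom 3: C, bond orders sum to 4 (valence 4) → 0 H
  atom 4: O, bond orders sum to 2 (valence 2) → 0 H
  atom 5: O, bond orders sum to 2 (valence 2) → 0 H
  atom 6: C, bond orders sum to 1 (valence 4) → 3 H
  atom 7: C, bond orders sum to 2 (valence 4) → 2 H
  atom 8: C, bond orders sum to 2 (valence 4) → 2 H
  atom 9: C, bond orders sum to 2 (valence 4) → 2 H
  atom 10: C, bond orders sum to 3 (valence 4) → 1 H
  atom 11: C, bond orders sum to 2 (valence 4) → 2 H
  atom 12: C, bond orders sum to 1 (valence 4) → 3 H
  atom 13: C, bond orders sum to 2 (valence 4) → 2 H
  atom 14: C, bond orders sum to 3 (valence 4) → 1 H
  atom 15: O, bond orders sum to 2 (valence 2) → 0 H
  atom 16: C, bond orders sum to 1 (valence 4) → 3 H
  atom 17: C, bond orders sum to 3 (valence 4) → 1 H
  atom 18: C, bond orders sum to 1 (valence 4) → 3 H
  atom 19: C, bond orders sum to 1 (valence 4) → 3 H
Totals → C:16, H:32, O:3.

C16H32O3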